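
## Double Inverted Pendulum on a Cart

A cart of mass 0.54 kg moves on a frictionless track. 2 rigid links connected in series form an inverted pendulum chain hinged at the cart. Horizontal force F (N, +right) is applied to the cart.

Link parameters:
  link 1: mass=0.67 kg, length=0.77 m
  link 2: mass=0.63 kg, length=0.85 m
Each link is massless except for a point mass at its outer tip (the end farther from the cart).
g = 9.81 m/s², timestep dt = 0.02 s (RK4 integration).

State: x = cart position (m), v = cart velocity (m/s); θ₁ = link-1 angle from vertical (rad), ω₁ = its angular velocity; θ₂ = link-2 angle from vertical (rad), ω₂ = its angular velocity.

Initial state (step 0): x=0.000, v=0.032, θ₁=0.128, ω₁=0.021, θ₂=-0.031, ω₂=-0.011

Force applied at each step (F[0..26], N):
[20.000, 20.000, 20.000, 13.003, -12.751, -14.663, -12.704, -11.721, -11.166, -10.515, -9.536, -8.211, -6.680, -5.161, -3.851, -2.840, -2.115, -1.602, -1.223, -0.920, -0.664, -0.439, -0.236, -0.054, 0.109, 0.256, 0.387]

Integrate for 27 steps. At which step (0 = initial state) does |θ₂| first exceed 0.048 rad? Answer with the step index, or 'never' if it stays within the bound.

Answer: 5

Derivation:
apply F[0]=+20.000 → step 1: x=0.007, v=0.692, θ₁=0.121, ω₁=-0.746, θ₂=-0.032, ω₂=-0.107
apply F[1]=+20.000 → step 2: x=0.028, v=1.368, θ₁=0.098, ω₁=-1.548, θ₂=-0.035, ω₂=-0.187
apply F[2]=+20.000 → step 3: x=0.062, v=2.072, θ₁=0.058, ω₁=-2.413, θ₂=-0.039, ω₂=-0.237
apply F[3]=+13.003 → step 4: x=0.108, v=2.545, θ₁=0.004, ω₁=-3.010, θ₂=-0.044, ω₂=-0.255
apply F[4]=-12.751 → step 5: x=0.154, v=2.079, θ₁=-0.050, ω₁=-2.408, θ₂=-0.050, ω₂=-0.259
apply F[5]=-14.663 → step 6: x=0.191, v=1.565, θ₁=-0.091, ω₁=-1.765, θ₂=-0.055, ω₂=-0.251
apply F[6]=-12.704 → step 7: x=0.218, v=1.147, θ₁=-0.122, ω₁=-1.265, θ₂=-0.060, ω₂=-0.227
apply F[7]=-11.721 → step 8: x=0.237, v=0.784, θ₁=-0.143, ω₁=-0.852, θ₂=-0.064, ω₂=-0.191
apply F[8]=-11.166 → step 9: x=0.250, v=0.455, θ₁=-0.156, ω₁=-0.491, θ₂=-0.067, ω₂=-0.146
apply F[9]=-10.515 → step 10: x=0.256, v=0.157, θ₁=-0.163, ω₁=-0.176, θ₂=-0.070, ω₂=-0.096
apply F[10]=-9.536 → step 11: x=0.256, v=-0.105, θ₁=-0.164, ω₁=0.091, θ₂=-0.071, ω₂=-0.046
apply F[11]=-8.211 → step 12: x=0.252, v=-0.321, θ₁=-0.160, ω₁=0.302, θ₂=-0.071, ω₂=0.000
apply F[12]=-6.680 → step 13: x=0.244, v=-0.487, θ₁=-0.152, ω₁=0.454, θ₂=-0.071, ω₂=0.042
apply F[13]=-5.161 → step 14: x=0.233, v=-0.606, θ₁=-0.142, ω₁=0.549, θ₂=-0.070, ω₂=0.079
apply F[14]=-3.851 → step 15: x=0.220, v=-0.683, θ₁=-0.131, ω₁=0.598, θ₂=-0.068, ω₂=0.109
apply F[15]=-2.840 → step 16: x=0.206, v=-0.730, θ₁=-0.119, ω₁=0.613, θ₂=-0.065, ω₂=0.135
apply F[16]=-2.115 → step 17: x=0.191, v=-0.757, θ₁=-0.106, ω₁=0.607, θ₂=-0.062, ω₂=0.156
apply F[17]=-1.602 → step 18: x=0.176, v=-0.770, θ₁=-0.095, ω₁=0.590, θ₂=-0.059, ω₂=0.173
apply F[18]=-1.223 → step 19: x=0.160, v=-0.775, θ₁=-0.083, ω₁=0.566, θ₂=-0.056, ω₂=0.187
apply F[19]=-0.920 → step 20: x=0.145, v=-0.773, θ₁=-0.072, ω₁=0.539, θ₂=-0.052, ω₂=0.197
apply F[20]=-0.664 → step 21: x=0.130, v=-0.767, θ₁=-0.061, ω₁=0.510, θ₂=-0.048, ω₂=0.205
apply F[21]=-0.439 → step 22: x=0.114, v=-0.758, θ₁=-0.052, ω₁=0.481, θ₂=-0.044, ω₂=0.209
apply F[22]=-0.236 → step 23: x=0.099, v=-0.745, θ₁=-0.042, ω₁=0.451, θ₂=-0.039, ω₂=0.212
apply F[23]=-0.054 → step 24: x=0.085, v=-0.729, θ₁=-0.034, ω₁=0.421, θ₂=-0.035, ω₂=0.212
apply F[24]=+0.109 → step 25: x=0.070, v=-0.711, θ₁=-0.025, ω₁=0.391, θ₂=-0.031, ω₂=0.211
apply F[25]=+0.256 → step 26: x=0.056, v=-0.692, θ₁=-0.018, ω₁=0.362, θ₂=-0.027, ω₂=0.207
apply F[26]=+0.387 → step 27: x=0.043, v=-0.671, θ₁=-0.011, ω₁=0.333, θ₂=-0.023, ω₂=0.203
|θ₂| = 0.050 > 0.048 first at step 5.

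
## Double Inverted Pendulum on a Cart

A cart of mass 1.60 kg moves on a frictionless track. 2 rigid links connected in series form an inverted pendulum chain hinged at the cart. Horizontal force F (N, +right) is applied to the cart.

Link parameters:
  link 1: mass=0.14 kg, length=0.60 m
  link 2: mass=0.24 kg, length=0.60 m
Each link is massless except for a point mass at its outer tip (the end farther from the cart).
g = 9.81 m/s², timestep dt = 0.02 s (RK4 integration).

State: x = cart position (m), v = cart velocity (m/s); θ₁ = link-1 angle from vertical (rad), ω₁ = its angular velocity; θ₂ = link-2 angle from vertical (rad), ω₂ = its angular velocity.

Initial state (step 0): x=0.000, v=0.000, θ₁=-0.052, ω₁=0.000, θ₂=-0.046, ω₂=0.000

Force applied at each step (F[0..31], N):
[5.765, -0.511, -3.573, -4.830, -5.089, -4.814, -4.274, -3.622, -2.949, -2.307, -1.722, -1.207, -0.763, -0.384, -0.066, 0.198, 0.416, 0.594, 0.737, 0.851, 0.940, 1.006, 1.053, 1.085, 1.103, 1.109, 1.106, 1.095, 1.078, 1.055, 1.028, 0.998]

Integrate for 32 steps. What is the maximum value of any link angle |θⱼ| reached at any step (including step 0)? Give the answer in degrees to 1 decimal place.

Answer: 3.5°

Derivation:
apply F[0]=+5.765 → step 1: x=0.001, v=0.074, θ₁=-0.053, ω₁=-0.145, θ₂=-0.046, ω₂=0.006
apply F[1]=-0.511 → step 2: x=0.002, v=0.071, θ₁=-0.056, ω₁=-0.161, θ₂=-0.046, ω₂=0.014
apply F[2]=-3.573 → step 3: x=0.003, v=0.029, θ₁=-0.059, ω₁=-0.117, θ₂=-0.045, ω₂=0.025
apply F[3]=-4.830 → step 4: x=0.003, v=-0.029, θ₁=-0.061, ω₁=-0.050, θ₂=-0.045, ω₂=0.038
apply F[4]=-5.089 → step 5: x=0.002, v=-0.090, θ₁=-0.061, ω₁=0.021, θ₂=-0.044, ω₂=0.054
apply F[5]=-4.814 → step 6: x=-0.000, v=-0.147, θ₁=-0.060, ω₁=0.087, θ₂=-0.043, ω₂=0.069
apply F[6]=-4.274 → step 7: x=-0.004, v=-0.198, θ₁=-0.058, ω₁=0.142, θ₂=-0.041, ω₂=0.085
apply F[7]=-3.622 → step 8: x=-0.008, v=-0.240, θ₁=-0.055, ω₁=0.185, θ₂=-0.039, ω₂=0.099
apply F[8]=-2.949 → step 9: x=-0.013, v=-0.275, θ₁=-0.051, ω₁=0.217, θ₂=-0.037, ω₂=0.112
apply F[9]=-2.307 → step 10: x=-0.019, v=-0.301, θ₁=-0.046, ω₁=0.239, θ₂=-0.035, ω₂=0.123
apply F[10]=-1.722 → step 11: x=-0.025, v=-0.321, θ₁=-0.041, ω₁=0.251, θ₂=-0.032, ω₂=0.132
apply F[11]=-1.207 → step 12: x=-0.032, v=-0.334, θ₁=-0.036, ω₁=0.256, θ₂=-0.029, ω₂=0.139
apply F[12]=-0.763 → step 13: x=-0.039, v=-0.342, θ₁=-0.031, ω₁=0.256, θ₂=-0.027, ω₂=0.144
apply F[13]=-0.384 → step 14: x=-0.045, v=-0.345, θ₁=-0.026, ω₁=0.250, θ₂=-0.024, ω₂=0.147
apply F[14]=-0.066 → step 15: x=-0.052, v=-0.345, θ₁=-0.021, ω₁=0.242, θ₂=-0.021, ω₂=0.148
apply F[15]=+0.198 → step 16: x=-0.059, v=-0.342, θ₁=-0.016, ω₁=0.230, θ₂=-0.018, ω₂=0.147
apply F[16]=+0.416 → step 17: x=-0.066, v=-0.336, θ₁=-0.012, ω₁=0.217, θ₂=-0.015, ω₂=0.145
apply F[17]=+0.594 → step 18: x=-0.073, v=-0.328, θ₁=-0.008, ω₁=0.203, θ₂=-0.012, ω₂=0.142
apply F[18]=+0.737 → step 19: x=-0.079, v=-0.319, θ₁=-0.004, ω₁=0.188, θ₂=-0.009, ω₂=0.138
apply F[19]=+0.851 → step 20: x=-0.085, v=-0.308, θ₁=-0.000, ω₁=0.173, θ₂=-0.006, ω₂=0.132
apply F[20]=+0.940 → step 21: x=-0.091, v=-0.296, θ₁=0.003, ω₁=0.158, θ₂=-0.004, ω₂=0.126
apply F[21]=+1.006 → step 22: x=-0.097, v=-0.284, θ₁=0.006, ω₁=0.143, θ₂=-0.001, ω₂=0.120
apply F[22]=+1.053 → step 23: x=-0.103, v=-0.271, θ₁=0.009, ω₁=0.129, θ₂=0.001, ω₂=0.113
apply F[23]=+1.085 → step 24: x=-0.108, v=-0.258, θ₁=0.011, ω₁=0.115, θ₂=0.003, ω₂=0.106
apply F[24]=+1.103 → step 25: x=-0.113, v=-0.245, θ₁=0.014, ω₁=0.102, θ₂=0.005, ω₂=0.098
apply F[25]=+1.109 → step 26: x=-0.118, v=-0.232, θ₁=0.015, ω₁=0.089, θ₂=0.007, ω₂=0.091
apply F[26]=+1.106 → step 27: x=-0.122, v=-0.218, θ₁=0.017, ω₁=0.077, θ₂=0.009, ω₂=0.083
apply F[27]=+1.095 → step 28: x=-0.127, v=-0.206, θ₁=0.019, ω₁=0.066, θ₂=0.010, ω₂=0.076
apply F[28]=+1.078 → step 29: x=-0.131, v=-0.193, θ₁=0.020, ω₁=0.056, θ₂=0.012, ω₂=0.069
apply F[29]=+1.055 → step 30: x=-0.134, v=-0.181, θ₁=0.021, ω₁=0.047, θ₂=0.013, ω₂=0.062
apply F[30]=+1.028 → step 31: x=-0.138, v=-0.169, θ₁=0.022, ω₁=0.038, θ₂=0.014, ω₂=0.055
apply F[31]=+0.998 → step 32: x=-0.141, v=-0.157, θ₁=0.022, ω₁=0.031, θ₂=0.015, ω₂=0.048
Max |angle| over trajectory = 0.061 rad = 3.5°.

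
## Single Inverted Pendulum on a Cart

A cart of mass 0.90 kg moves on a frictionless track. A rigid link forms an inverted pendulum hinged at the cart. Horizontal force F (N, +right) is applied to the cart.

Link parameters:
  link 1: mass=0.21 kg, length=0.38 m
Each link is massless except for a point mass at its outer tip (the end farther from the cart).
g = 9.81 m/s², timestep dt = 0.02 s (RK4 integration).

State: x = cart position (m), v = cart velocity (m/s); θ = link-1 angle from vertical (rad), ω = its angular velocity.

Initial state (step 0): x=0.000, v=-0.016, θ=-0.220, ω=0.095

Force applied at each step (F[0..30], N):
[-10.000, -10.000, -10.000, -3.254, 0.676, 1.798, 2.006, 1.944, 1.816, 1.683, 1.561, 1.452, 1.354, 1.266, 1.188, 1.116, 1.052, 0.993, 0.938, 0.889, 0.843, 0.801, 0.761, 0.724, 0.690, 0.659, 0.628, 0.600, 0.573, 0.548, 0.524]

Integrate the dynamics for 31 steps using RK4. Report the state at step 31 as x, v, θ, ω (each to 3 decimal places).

Answer: x=-0.205, v=-0.081, θ=0.041, ω=-0.042

Derivation:
apply F[0]=-10.000 → step 1: x=-0.002, v=-0.226, θ=-0.214, ω=0.524
apply F[1]=-10.000 → step 2: x=-0.009, v=-0.437, θ=-0.199, ω=0.961
apply F[2]=-10.000 → step 3: x=-0.020, v=-0.650, θ=-0.175, ω=1.415
apply F[3]=-3.254 → step 4: x=-0.034, v=-0.715, θ=-0.146, ω=1.501
apply F[4]=+0.676 → step 5: x=-0.048, v=-0.695, θ=-0.117, ω=1.381
apply F[5]=+1.798 → step 6: x=-0.061, v=-0.651, θ=-0.091, ω=1.211
apply F[6]=+2.006 → step 7: x=-0.074, v=-0.603, θ=-0.069, ω=1.044
apply F[7]=+1.944 → step 8: x=-0.085, v=-0.557, θ=-0.050, ω=0.893
apply F[8]=+1.816 → step 9: x=-0.096, v=-0.515, θ=-0.033, ω=0.761
apply F[9]=+1.683 → step 10: x=-0.106, v=-0.476, θ=-0.019, ω=0.647
apply F[10]=+1.561 → step 11: x=-0.115, v=-0.441, θ=-0.007, ω=0.547
apply F[11]=+1.452 → step 12: x=-0.124, v=-0.409, θ=0.003, ω=0.461
apply F[12]=+1.354 → step 13: x=-0.131, v=-0.379, θ=0.011, ω=0.387
apply F[13]=+1.266 → step 14: x=-0.139, v=-0.351, θ=0.019, ω=0.322
apply F[14]=+1.188 → step 15: x=-0.145, v=-0.326, θ=0.024, ω=0.266
apply F[15]=+1.116 → step 16: x=-0.152, v=-0.302, θ=0.029, ω=0.218
apply F[16]=+1.052 → step 17: x=-0.158, v=-0.280, θ=0.033, ω=0.177
apply F[17]=+0.993 → step 18: x=-0.163, v=-0.260, θ=0.036, ω=0.141
apply F[18]=+0.938 → step 19: x=-0.168, v=-0.241, θ=0.039, ω=0.110
apply F[19]=+0.889 → step 20: x=-0.173, v=-0.223, θ=0.041, ω=0.084
apply F[20]=+0.843 → step 21: x=-0.177, v=-0.206, θ=0.042, ω=0.061
apply F[21]=+0.801 → step 22: x=-0.181, v=-0.190, θ=0.043, ω=0.041
apply F[22]=+0.761 → step 23: x=-0.185, v=-0.175, θ=0.044, ω=0.025
apply F[23]=+0.724 → step 24: x=-0.188, v=-0.161, θ=0.044, ω=0.011
apply F[24]=+0.690 → step 25: x=-0.191, v=-0.148, θ=0.044, ω=-0.001
apply F[25]=+0.659 → step 26: x=-0.194, v=-0.135, θ=0.044, ω=-0.012
apply F[26]=+0.628 → step 27: x=-0.196, v=-0.123, θ=0.044, ω=-0.020
apply F[27]=+0.600 → step 28: x=-0.199, v=-0.112, θ=0.043, ω=-0.028
apply F[28]=+0.573 → step 29: x=-0.201, v=-0.101, θ=0.043, ω=-0.034
apply F[29]=+0.548 → step 30: x=-0.203, v=-0.091, θ=0.042, ω=-0.038
apply F[30]=+0.524 → step 31: x=-0.205, v=-0.081, θ=0.041, ω=-0.042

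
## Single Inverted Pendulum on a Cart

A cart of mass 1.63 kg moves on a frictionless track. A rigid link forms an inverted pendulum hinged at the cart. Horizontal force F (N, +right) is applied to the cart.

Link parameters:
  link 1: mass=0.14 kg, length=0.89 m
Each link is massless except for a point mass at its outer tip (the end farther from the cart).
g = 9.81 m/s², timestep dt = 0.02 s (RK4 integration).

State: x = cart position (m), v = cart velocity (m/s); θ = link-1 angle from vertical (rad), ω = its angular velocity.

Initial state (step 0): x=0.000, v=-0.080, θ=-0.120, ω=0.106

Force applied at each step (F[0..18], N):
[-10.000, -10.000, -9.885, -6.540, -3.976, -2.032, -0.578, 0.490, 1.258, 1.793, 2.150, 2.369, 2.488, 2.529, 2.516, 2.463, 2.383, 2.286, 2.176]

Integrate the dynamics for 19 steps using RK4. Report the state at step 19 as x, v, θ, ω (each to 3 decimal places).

apply F[0]=-10.000 → step 1: x=-0.003, v=-0.201, θ=-0.117, ω=0.214
apply F[1]=-10.000 → step 2: x=-0.008, v=-0.321, θ=-0.111, ω=0.324
apply F[2]=-9.885 → step 3: x=-0.016, v=-0.441, θ=-0.104, ω=0.434
apply F[3]=-6.540 → step 4: x=-0.025, v=-0.519, θ=-0.095, ω=0.500
apply F[4]=-3.976 → step 5: x=-0.036, v=-0.566, θ=-0.084, ω=0.533
apply F[5]=-2.032 → step 6: x=-0.048, v=-0.590, θ=-0.073, ω=0.542
apply F[6]=-0.578 → step 7: x=-0.060, v=-0.596, θ=-0.063, ω=0.534
apply F[7]=+0.490 → step 8: x=-0.071, v=-0.589, θ=-0.052, ω=0.513
apply F[8]=+1.258 → step 9: x=-0.083, v=-0.573, θ=-0.042, ω=0.485
apply F[9]=+1.793 → step 10: x=-0.094, v=-0.550, θ=-0.033, ω=0.451
apply F[10]=+2.150 → step 11: x=-0.105, v=-0.523, θ=-0.024, ω=0.415
apply F[11]=+2.369 → step 12: x=-0.115, v=-0.494, θ=-0.016, ω=0.377
apply F[12]=+2.488 → step 13: x=-0.125, v=-0.463, θ=-0.009, ω=0.340
apply F[13]=+2.529 → step 14: x=-0.134, v=-0.432, θ=-0.003, ω=0.303
apply F[14]=+2.516 → step 15: x=-0.142, v=-0.401, θ=0.003, ω=0.269
apply F[15]=+2.463 → step 16: x=-0.150, v=-0.371, θ=0.008, ω=0.236
apply F[16]=+2.383 → step 17: x=-0.157, v=-0.342, θ=0.012, ω=0.206
apply F[17]=+2.286 → step 18: x=-0.163, v=-0.314, θ=0.016, ω=0.178
apply F[18]=+2.176 → step 19: x=-0.169, v=-0.288, θ=0.020, ω=0.152

Answer: x=-0.169, v=-0.288, θ=0.020, ω=0.152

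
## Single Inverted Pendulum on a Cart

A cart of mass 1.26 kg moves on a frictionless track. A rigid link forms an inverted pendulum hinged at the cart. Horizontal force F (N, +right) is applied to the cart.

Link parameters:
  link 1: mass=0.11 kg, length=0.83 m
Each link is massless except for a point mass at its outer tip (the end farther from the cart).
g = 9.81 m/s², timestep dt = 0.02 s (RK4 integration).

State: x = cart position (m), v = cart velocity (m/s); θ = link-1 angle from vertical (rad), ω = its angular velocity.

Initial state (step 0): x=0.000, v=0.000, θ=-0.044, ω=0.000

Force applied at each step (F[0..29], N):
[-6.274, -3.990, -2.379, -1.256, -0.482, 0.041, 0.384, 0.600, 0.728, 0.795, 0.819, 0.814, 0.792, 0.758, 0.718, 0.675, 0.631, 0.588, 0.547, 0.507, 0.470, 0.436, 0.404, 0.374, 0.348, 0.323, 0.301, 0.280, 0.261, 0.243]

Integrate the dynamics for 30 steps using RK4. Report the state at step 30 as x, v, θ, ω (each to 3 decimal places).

Answer: x=-0.071, v=-0.022, θ=0.011, ω=-0.006

Derivation:
apply F[0]=-6.274 → step 1: x=-0.001, v=-0.099, θ=-0.043, ω=0.109
apply F[1]=-3.990 → step 2: x=-0.004, v=-0.161, θ=-0.040, ω=0.174
apply F[2]=-2.379 → step 3: x=-0.007, v=-0.199, θ=-0.036, ω=0.210
apply F[3]=-1.256 → step 4: x=-0.011, v=-0.218, θ=-0.032, ω=0.225
apply F[4]=-0.482 → step 5: x=-0.016, v=-0.225, θ=-0.027, ω=0.227
apply F[5]=+0.041 → step 6: x=-0.020, v=-0.224, θ=-0.023, ω=0.219
apply F[6]=+0.384 → step 7: x=-0.025, v=-0.218, θ=-0.019, ω=0.207
apply F[7]=+0.600 → step 8: x=-0.029, v=-0.208, θ=-0.015, ω=0.191
apply F[8]=+0.728 → step 9: x=-0.033, v=-0.196, θ=-0.011, ω=0.174
apply F[9]=+0.795 → step 10: x=-0.037, v=-0.183, θ=-0.008, ω=0.156
apply F[10]=+0.819 → step 11: x=-0.040, v=-0.170, θ=-0.005, ω=0.139
apply F[11]=+0.814 → step 12: x=-0.044, v=-0.157, θ=-0.002, ω=0.122
apply F[12]=+0.792 → step 13: x=-0.047, v=-0.144, θ=0.000, ω=0.107
apply F[13]=+0.758 → step 14: x=-0.049, v=-0.132, θ=0.002, ω=0.093
apply F[14]=+0.718 → step 15: x=-0.052, v=-0.121, θ=0.004, ω=0.080
apply F[15]=+0.675 → step 16: x=-0.054, v=-0.110, θ=0.005, ω=0.068
apply F[16]=+0.631 → step 17: x=-0.056, v=-0.101, θ=0.007, ω=0.058
apply F[17]=+0.588 → step 18: x=-0.058, v=-0.091, θ=0.008, ω=0.048
apply F[18]=+0.547 → step 19: x=-0.060, v=-0.083, θ=0.009, ω=0.040
apply F[19]=+0.507 → step 20: x=-0.062, v=-0.075, θ=0.009, ω=0.032
apply F[20]=+0.470 → step 21: x=-0.063, v=-0.068, θ=0.010, ω=0.026
apply F[21]=+0.436 → step 22: x=-0.064, v=-0.061, θ=0.010, ω=0.020
apply F[22]=+0.404 → step 23: x=-0.065, v=-0.055, θ=0.011, ω=0.015
apply F[23]=+0.374 → step 24: x=-0.066, v=-0.049, θ=0.011, ω=0.011
apply F[24]=+0.348 → step 25: x=-0.067, v=-0.044, θ=0.011, ω=0.007
apply F[25]=+0.323 → step 26: x=-0.068, v=-0.039, θ=0.011, ω=0.003
apply F[26]=+0.301 → step 27: x=-0.069, v=-0.034, θ=0.011, ω=0.001
apply F[27]=+0.280 → step 28: x=-0.070, v=-0.030, θ=0.011, ω=-0.002
apply F[28]=+0.261 → step 29: x=-0.070, v=-0.026, θ=0.011, ω=-0.004
apply F[29]=+0.243 → step 30: x=-0.071, v=-0.022, θ=0.011, ω=-0.006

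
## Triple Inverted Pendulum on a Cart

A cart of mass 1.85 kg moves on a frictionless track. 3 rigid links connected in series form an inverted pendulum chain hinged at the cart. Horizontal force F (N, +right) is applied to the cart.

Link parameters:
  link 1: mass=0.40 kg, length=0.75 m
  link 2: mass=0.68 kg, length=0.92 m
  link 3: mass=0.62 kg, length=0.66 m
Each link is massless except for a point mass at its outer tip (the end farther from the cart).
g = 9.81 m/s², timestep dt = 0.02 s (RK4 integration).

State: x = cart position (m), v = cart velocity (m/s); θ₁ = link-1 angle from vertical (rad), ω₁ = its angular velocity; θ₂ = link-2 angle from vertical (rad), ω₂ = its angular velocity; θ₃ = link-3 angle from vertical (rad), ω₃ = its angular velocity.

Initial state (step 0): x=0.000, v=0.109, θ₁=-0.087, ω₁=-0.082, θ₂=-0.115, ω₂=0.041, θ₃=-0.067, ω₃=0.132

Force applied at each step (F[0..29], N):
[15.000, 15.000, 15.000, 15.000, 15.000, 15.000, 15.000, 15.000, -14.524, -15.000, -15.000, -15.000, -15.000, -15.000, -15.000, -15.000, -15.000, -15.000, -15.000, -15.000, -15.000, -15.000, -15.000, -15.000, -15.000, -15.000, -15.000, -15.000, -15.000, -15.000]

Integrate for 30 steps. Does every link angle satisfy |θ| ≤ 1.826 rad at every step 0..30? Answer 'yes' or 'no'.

Answer: yes

Derivation:
apply F[0]=+15.000 → step 1: x=0.004, v=0.286, θ₁=-0.091, ω₁=-0.320, θ₂=-0.114, ω₂=0.011, θ₃=-0.064, ω₃=0.157
apply F[1]=+15.000 → step 2: x=0.011, v=0.463, θ₁=-0.100, ω₁=-0.565, θ₂=-0.115, ω₂=-0.014, θ₃=-0.061, ω₃=0.184
apply F[2]=+15.000 → step 3: x=0.022, v=0.642, θ₁=-0.114, ω₁=-0.824, θ₂=-0.115, ω₂=-0.030, θ₃=-0.057, ω₃=0.211
apply F[3]=+15.000 → step 4: x=0.037, v=0.822, θ₁=-0.133, ω₁=-1.099, θ₂=-0.116, ω₂=-0.034, θ₃=-0.052, ω₃=0.239
apply F[4]=+15.000 → step 5: x=0.055, v=1.003, θ₁=-0.158, ω₁=-1.393, θ₂=-0.116, ω₂=-0.024, θ₃=-0.047, ω₃=0.266
apply F[5]=+15.000 → step 6: x=0.077, v=1.184, θ₁=-0.189, ω₁=-1.707, θ₂=-0.117, ω₂=-0.001, θ₃=-0.042, ω₃=0.292
apply F[6]=+15.000 → step 7: x=0.103, v=1.365, θ₁=-0.226, ω₁=-2.034, θ₂=-0.116, ω₂=0.033, θ₃=-0.036, ω₃=0.314
apply F[7]=+15.000 → step 8: x=0.132, v=1.543, θ₁=-0.270, ω₁=-2.367, θ₂=-0.115, ω₂=0.068, θ₃=-0.029, ω₃=0.330
apply F[8]=-14.524 → step 9: x=0.161, v=1.419, θ₁=-0.318, ω₁=-2.379, θ₂=-0.113, ω₂=0.161, θ₃=-0.022, ω₃=0.362
apply F[9]=-15.000 → step 10: x=0.189, v=1.293, θ₁=-0.366, ω₁=-2.422, θ₂=-0.109, ω₂=0.275, θ₃=-0.015, ω₃=0.392
apply F[10]=-15.000 → step 11: x=0.213, v=1.169, θ₁=-0.415, ω₁=-2.492, θ₂=-0.102, ω₂=0.406, θ₃=-0.007, ω₃=0.420
apply F[11]=-15.000 → step 12: x=0.235, v=1.044, θ₁=-0.465, ω₁=-2.581, θ₂=-0.092, ω₂=0.545, θ₃=0.002, ω₃=0.445
apply F[12]=-15.000 → step 13: x=0.255, v=0.917, θ₁=-0.518, ω₁=-2.680, θ₂=-0.080, ω₂=0.686, θ₃=0.011, ω₃=0.464
apply F[13]=-15.000 → step 14: x=0.272, v=0.787, θ₁=-0.573, ω₁=-2.782, θ₂=-0.065, ω₂=0.825, θ₃=0.021, ω₃=0.479
apply F[14]=-15.000 → step 15: x=0.286, v=0.655, θ₁=-0.629, ω₁=-2.884, θ₂=-0.047, ω₂=0.957, θ₃=0.030, ω₃=0.490
apply F[15]=-15.000 → step 16: x=0.298, v=0.518, θ₁=-0.688, ω₁=-2.982, θ₂=-0.027, ω₂=1.078, θ₃=0.040, ω₃=0.497
apply F[16]=-15.000 → step 17: x=0.307, v=0.379, θ₁=-0.748, ω₁=-3.076, θ₂=-0.004, ω₂=1.188, θ₃=0.050, ω₃=0.501
apply F[17]=-15.000 → step 18: x=0.313, v=0.235, θ₁=-0.811, ω₁=-3.167, θ₂=0.021, ω₂=1.284, θ₃=0.060, ω₃=0.502
apply F[18]=-15.000 → step 19: x=0.316, v=0.089, θ₁=-0.875, ω₁=-3.256, θ₂=0.047, ω₂=1.367, θ₃=0.070, ω₃=0.503
apply F[19]=-15.000 → step 20: x=0.317, v=-0.060, θ₁=-0.941, ω₁=-3.345, θ₂=0.075, ω₂=1.436, θ₃=0.080, ω₃=0.503
apply F[20]=-15.000 → step 21: x=0.314, v=-0.211, θ₁=-1.009, ω₁=-3.437, θ₂=0.105, ω₂=1.492, θ₃=0.090, ω₃=0.503
apply F[21]=-15.000 → step 22: x=0.308, v=-0.366, θ₁=-1.079, ω₁=-3.534, θ₂=0.135, ω₂=1.533, θ₃=0.100, ω₃=0.504
apply F[22]=-15.000 → step 23: x=0.299, v=-0.523, θ₁=-1.150, ω₁=-3.640, θ₂=0.166, ω₂=1.560, θ₃=0.111, ω₃=0.505
apply F[23]=-15.000 → step 24: x=0.287, v=-0.683, θ₁=-1.224, ω₁=-3.758, θ₂=0.197, ω₂=1.569, θ₃=0.121, ω₃=0.507
apply F[24]=-15.000 → step 25: x=0.272, v=-0.847, θ₁=-1.301, ω₁=-3.893, θ₂=0.229, ω₂=1.560, θ₃=0.131, ω₃=0.510
apply F[25]=-15.000 → step 26: x=0.253, v=-1.015, θ₁=-1.380, ω₁=-4.050, θ₂=0.259, ω₂=1.529, θ₃=0.141, ω₃=0.513
apply F[26]=-15.000 → step 27: x=0.231, v=-1.188, θ₁=-1.463, ω₁=-4.238, θ₂=0.289, ω₂=1.470, θ₃=0.151, ω₃=0.516
apply F[27]=-15.000 → step 28: x=0.206, v=-1.369, θ₁=-1.550, ω₁=-4.466, θ₂=0.318, ω₂=1.378, θ₃=0.162, ω₃=0.518
apply F[28]=-15.000 → step 29: x=0.177, v=-1.561, θ₁=-1.642, ω₁=-4.747, θ₂=0.344, ω₂=1.240, θ₃=0.172, ω₃=0.516
apply F[29]=-15.000 → step 30: x=0.143, v=-1.767, θ₁=-1.740, ω₁=-5.101, θ₂=0.367, ω₂=1.044, θ₃=0.182, ω₃=0.508
Max |angle| over trajectory = 1.740 rad; bound = 1.826 → within bound.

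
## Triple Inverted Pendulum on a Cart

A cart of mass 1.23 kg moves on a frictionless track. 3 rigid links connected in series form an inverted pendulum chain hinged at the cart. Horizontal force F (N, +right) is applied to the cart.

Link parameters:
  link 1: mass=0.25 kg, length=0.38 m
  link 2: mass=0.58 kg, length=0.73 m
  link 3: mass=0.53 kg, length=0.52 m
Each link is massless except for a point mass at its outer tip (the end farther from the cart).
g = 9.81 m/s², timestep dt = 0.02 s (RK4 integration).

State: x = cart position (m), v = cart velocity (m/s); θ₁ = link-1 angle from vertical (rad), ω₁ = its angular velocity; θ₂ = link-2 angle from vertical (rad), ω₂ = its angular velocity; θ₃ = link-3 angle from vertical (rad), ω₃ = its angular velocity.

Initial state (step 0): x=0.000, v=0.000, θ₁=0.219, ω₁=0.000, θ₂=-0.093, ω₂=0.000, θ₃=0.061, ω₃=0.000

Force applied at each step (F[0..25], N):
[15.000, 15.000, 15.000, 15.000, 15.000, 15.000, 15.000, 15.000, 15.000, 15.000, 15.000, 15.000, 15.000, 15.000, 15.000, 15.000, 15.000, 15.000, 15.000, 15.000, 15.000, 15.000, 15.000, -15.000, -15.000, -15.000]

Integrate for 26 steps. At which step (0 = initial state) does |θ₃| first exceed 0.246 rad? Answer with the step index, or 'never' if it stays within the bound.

apply F[0]=+15.000 → step 1: x=0.002, v=0.205, θ₁=0.220, ω₁=0.145, θ₂=-0.097, ω₂=-0.406, θ₃=0.062, ω₃=0.088
apply F[1]=+15.000 → step 2: x=0.008, v=0.410, θ₁=0.225, ω₁=0.283, θ₂=-0.109, ω₂=-0.811, θ₃=0.065, ω₃=0.178
apply F[2]=+15.000 → step 3: x=0.018, v=0.617, θ₁=0.232, ω₁=0.402, θ₂=-0.129, ω₂=-1.213, θ₃=0.069, ω₃=0.269
apply F[3]=+15.000 → step 4: x=0.033, v=0.827, θ₁=0.241, ω₁=0.488, θ₂=-0.158, ω₂=-1.607, θ₃=0.075, ω₃=0.360
apply F[4]=+15.000 → step 5: x=0.052, v=1.040, θ₁=0.251, ω₁=0.523, θ₂=-0.194, ω₂=-1.985, θ₃=0.083, ω₃=0.448
apply F[5]=+15.000 → step 6: x=0.075, v=1.256, θ₁=0.261, ω₁=0.492, θ₂=-0.237, ω₂=-2.342, θ₃=0.093, ω₃=0.528
apply F[6]=+15.000 → step 7: x=0.102, v=1.476, θ₁=0.270, ω₁=0.381, θ₂=-0.287, ω₂=-2.672, θ₃=0.104, ω₃=0.597
apply F[7]=+15.000 → step 8: x=0.134, v=1.699, θ₁=0.276, ω₁=0.181, θ₂=-0.344, ω₂=-2.975, θ₃=0.117, ω₃=0.650
apply F[8]=+15.000 → step 9: x=0.170, v=1.926, θ₁=0.277, ω₁=-0.111, θ₂=-0.406, ω₂=-3.249, θ₃=0.130, ω₃=0.684
apply F[9]=+15.000 → step 10: x=0.211, v=2.154, θ₁=0.271, ω₁=-0.501, θ₂=-0.473, ω₂=-3.495, θ₃=0.144, ω₃=0.697
apply F[10]=+15.000 → step 11: x=0.256, v=2.386, θ₁=0.256, ω₁=-0.992, θ₂=-0.546, ω₂=-3.712, θ₃=0.158, ω₃=0.687
apply F[11]=+15.000 → step 12: x=0.306, v=2.621, θ₁=0.230, ω₁=-1.588, θ₂=-0.622, ω₂=-3.894, θ₃=0.171, ω₃=0.651
apply F[12]=+15.000 → step 13: x=0.361, v=2.858, θ₁=0.192, ω₁=-2.295, θ₂=-0.701, ω₂=-4.033, θ₃=0.184, ω₃=0.589
apply F[13]=+15.000 → step 14: x=0.420, v=3.099, θ₁=0.138, ω₁=-3.120, θ₂=-0.783, ω₂=-4.113, θ₃=0.195, ω₃=0.497
apply F[14]=+15.000 → step 15: x=0.485, v=3.342, θ₁=0.066, ω₁=-4.066, θ₂=-0.865, ω₂=-4.111, θ₃=0.204, ω₃=0.375
apply F[15]=+15.000 → step 16: x=0.554, v=3.586, θ₁=-0.026, ω₁=-5.140, θ₂=-0.946, ω₂=-3.993, θ₃=0.210, ω₃=0.218
apply F[16]=+15.000 → step 17: x=0.628, v=3.826, θ₁=-0.140, ω₁=-6.347, θ₂=-1.024, ω₂=-3.715, θ₃=0.212, ω₃=0.018
apply F[17]=+15.000 → step 18: x=0.707, v=4.050, θ₁=-0.281, ω₁=-7.698, θ₂=-1.093, ω₂=-3.224, θ₃=0.210, ω₃=-0.249
apply F[18]=+15.000 → step 19: x=0.790, v=4.237, θ₁=-0.450, ω₁=-9.214, θ₂=-1.151, ω₂=-2.463, θ₃=0.201, ω₃=-0.638
apply F[19]=+15.000 → step 20: x=0.876, v=4.343, θ₁=-0.650, ω₁=-10.907, θ₂=-1.190, ω₂=-1.391, θ₃=0.183, ω₃=-1.270
apply F[20]=+15.000 → step 21: x=0.963, v=4.288, θ₁=-0.886, ω₁=-12.633, θ₂=-1.205, ω₂=-0.102, θ₃=0.147, ω₃=-2.372
apply F[21]=+15.000 → step 22: x=1.046, v=3.995, θ₁=-1.151, ω₁=-13.680, θ₂=-1.196, ω₂=0.868, θ₃=0.083, ω₃=-4.102
apply F[22]=+15.000 → step 23: x=1.122, v=3.592, θ₁=-1.423, ω₁=-13.261, θ₂=-1.178, ω₂=0.800, θ₃=-0.018, ω₃=-5.963
apply F[23]=-15.000 → step 24: x=1.187, v=2.971, θ₁=-1.680, ω₁=-12.478, θ₂=-1.166, ω₂=0.273, θ₃=-0.147, ω₃=-6.931
apply F[24]=-15.000 → step 25: x=1.241, v=2.447, θ₁=-1.923, ω₁=-11.813, θ₂=-1.168, ω₂=-0.457, θ₃=-0.293, ω₃=-7.575
apply F[25]=-15.000 → step 26: x=1.285, v=1.989, θ₁=-2.154, ω₁=-11.337, θ₂=-1.185, ω₂=-1.278, θ₃=-0.449, ω₃=-8.018
|θ₃| = 0.293 > 0.246 first at step 25.

Answer: 25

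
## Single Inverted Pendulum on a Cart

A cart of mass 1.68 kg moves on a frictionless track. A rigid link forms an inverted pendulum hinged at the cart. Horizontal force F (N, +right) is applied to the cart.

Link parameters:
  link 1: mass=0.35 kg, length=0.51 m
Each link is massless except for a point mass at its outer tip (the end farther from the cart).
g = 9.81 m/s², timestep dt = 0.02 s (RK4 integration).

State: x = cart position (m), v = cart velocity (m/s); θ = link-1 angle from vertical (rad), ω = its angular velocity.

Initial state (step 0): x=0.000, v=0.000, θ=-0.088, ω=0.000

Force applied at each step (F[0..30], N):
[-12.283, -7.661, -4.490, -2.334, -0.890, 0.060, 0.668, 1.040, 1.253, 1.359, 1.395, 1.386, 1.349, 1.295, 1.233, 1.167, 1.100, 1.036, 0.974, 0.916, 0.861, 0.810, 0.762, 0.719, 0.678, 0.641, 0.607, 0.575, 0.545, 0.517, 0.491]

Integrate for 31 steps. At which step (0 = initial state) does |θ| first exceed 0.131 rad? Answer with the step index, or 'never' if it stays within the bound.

Answer: never

Derivation:
apply F[0]=-12.283 → step 1: x=-0.001, v=-0.142, θ=-0.086, ω=0.245
apply F[1]=-7.661 → step 2: x=-0.005, v=-0.230, θ=-0.079, ω=0.384
apply F[2]=-4.490 → step 3: x=-0.010, v=-0.281, θ=-0.071, ω=0.454
apply F[3]=-2.334 → step 4: x=-0.016, v=-0.306, θ=-0.062, ω=0.478
apply F[4]=-0.890 → step 5: x=-0.022, v=-0.314, θ=-0.052, ω=0.472
apply F[5]=+0.060 → step 6: x=-0.029, v=-0.311, θ=-0.043, ω=0.449
apply F[6]=+0.668 → step 7: x=-0.035, v=-0.302, θ=-0.034, ω=0.415
apply F[7]=+1.040 → step 8: x=-0.041, v=-0.288, θ=-0.026, ω=0.377
apply F[8]=+1.253 → step 9: x=-0.046, v=-0.272, θ=-0.019, ω=0.337
apply F[9]=+1.359 → step 10: x=-0.051, v=-0.256, θ=-0.013, ω=0.298
apply F[10]=+1.395 → step 11: x=-0.056, v=-0.239, θ=-0.007, ω=0.261
apply F[11]=+1.386 → step 12: x=-0.061, v=-0.222, θ=-0.002, ω=0.226
apply F[12]=+1.349 → step 13: x=-0.065, v=-0.206, θ=0.002, ω=0.195
apply F[13]=+1.295 → step 14: x=-0.069, v=-0.190, θ=0.005, ω=0.166
apply F[14]=+1.233 → step 15: x=-0.073, v=-0.176, θ=0.008, ω=0.141
apply F[15]=+1.167 → step 16: x=-0.076, v=-0.163, θ=0.011, ω=0.118
apply F[16]=+1.100 → step 17: x=-0.079, v=-0.150, θ=0.013, ω=0.098
apply F[17]=+1.036 → step 18: x=-0.082, v=-0.138, θ=0.015, ω=0.080
apply F[18]=+0.974 → step 19: x=-0.085, v=-0.127, θ=0.016, ω=0.065
apply F[19]=+0.916 → step 20: x=-0.087, v=-0.117, θ=0.018, ω=0.051
apply F[20]=+0.861 → step 21: x=-0.090, v=-0.108, θ=0.018, ω=0.040
apply F[21]=+0.810 → step 22: x=-0.092, v=-0.099, θ=0.019, ω=0.029
apply F[22]=+0.762 → step 23: x=-0.094, v=-0.090, θ=0.020, ω=0.021
apply F[23]=+0.719 → step 24: x=-0.095, v=-0.083, θ=0.020, ω=0.013
apply F[24]=+0.678 → step 25: x=-0.097, v=-0.075, θ=0.020, ω=0.007
apply F[25]=+0.641 → step 26: x=-0.098, v=-0.069, θ=0.020, ω=0.001
apply F[26]=+0.607 → step 27: x=-0.100, v=-0.062, θ=0.020, ω=-0.004
apply F[27]=+0.575 → step 28: x=-0.101, v=-0.056, θ=0.020, ω=-0.008
apply F[28]=+0.545 → step 29: x=-0.102, v=-0.051, θ=0.020, ω=-0.011
apply F[29]=+0.517 → step 30: x=-0.103, v=-0.045, θ=0.020, ω=-0.014
apply F[30]=+0.491 → step 31: x=-0.104, v=-0.040, θ=0.019, ω=-0.016
max |θ| = 0.088 ≤ 0.131 over all 32 states.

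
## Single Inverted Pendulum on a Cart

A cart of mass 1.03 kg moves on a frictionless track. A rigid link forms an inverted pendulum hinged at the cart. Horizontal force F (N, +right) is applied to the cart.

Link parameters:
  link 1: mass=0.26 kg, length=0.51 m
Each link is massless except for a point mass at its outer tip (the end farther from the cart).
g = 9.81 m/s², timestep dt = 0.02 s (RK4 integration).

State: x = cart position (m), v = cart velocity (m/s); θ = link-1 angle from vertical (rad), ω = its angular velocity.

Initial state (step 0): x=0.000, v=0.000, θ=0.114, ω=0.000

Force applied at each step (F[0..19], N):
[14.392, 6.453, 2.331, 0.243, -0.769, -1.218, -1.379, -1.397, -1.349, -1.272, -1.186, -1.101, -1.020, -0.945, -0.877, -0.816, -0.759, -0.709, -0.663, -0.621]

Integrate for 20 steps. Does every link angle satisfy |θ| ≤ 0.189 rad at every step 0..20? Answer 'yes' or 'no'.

apply F[0]=+14.392 → step 1: x=0.003, v=0.273, θ=0.109, ω=-0.489
apply F[1]=+6.453 → step 2: x=0.009, v=0.393, θ=0.097, ω=-0.683
apply F[2]=+2.331 → step 3: x=0.018, v=0.434, θ=0.083, ω=-0.728
apply F[3]=+0.243 → step 4: x=0.026, v=0.435, θ=0.069, ω=-0.701
apply F[4]=-0.769 → step 5: x=0.035, v=0.417, θ=0.056, ω=-0.642
apply F[5]=-1.218 → step 6: x=0.043, v=0.391, θ=0.043, ω=-0.572
apply F[6]=-1.379 → step 7: x=0.050, v=0.362, θ=0.033, ω=-0.501
apply F[7]=-1.397 → step 8: x=0.057, v=0.334, θ=0.023, ω=-0.435
apply F[8]=-1.349 → step 9: x=0.064, v=0.307, θ=0.015, ω=-0.374
apply F[9]=-1.272 → step 10: x=0.070, v=0.282, θ=0.008, ω=-0.320
apply F[10]=-1.186 → step 11: x=0.075, v=0.258, θ=0.002, ω=-0.272
apply F[11]=-1.101 → step 12: x=0.080, v=0.237, θ=-0.003, ω=-0.230
apply F[12]=-1.020 → step 13: x=0.085, v=0.217, θ=-0.007, ω=-0.194
apply F[13]=-0.945 → step 14: x=0.089, v=0.199, θ=-0.010, ω=-0.162
apply F[14]=-0.877 → step 15: x=0.093, v=0.183, θ=-0.013, ω=-0.134
apply F[15]=-0.816 → step 16: x=0.096, v=0.168, θ=-0.016, ω=-0.110
apply F[16]=-0.759 → step 17: x=0.099, v=0.154, θ=-0.018, ω=-0.090
apply F[17]=-0.709 → step 18: x=0.102, v=0.141, θ=-0.019, ω=-0.072
apply F[18]=-0.663 → step 19: x=0.105, v=0.129, θ=-0.021, ω=-0.056
apply F[19]=-0.621 → step 20: x=0.107, v=0.118, θ=-0.022, ω=-0.043
Max |angle| over trajectory = 0.114 rad; bound = 0.189 → within bound.

Answer: yes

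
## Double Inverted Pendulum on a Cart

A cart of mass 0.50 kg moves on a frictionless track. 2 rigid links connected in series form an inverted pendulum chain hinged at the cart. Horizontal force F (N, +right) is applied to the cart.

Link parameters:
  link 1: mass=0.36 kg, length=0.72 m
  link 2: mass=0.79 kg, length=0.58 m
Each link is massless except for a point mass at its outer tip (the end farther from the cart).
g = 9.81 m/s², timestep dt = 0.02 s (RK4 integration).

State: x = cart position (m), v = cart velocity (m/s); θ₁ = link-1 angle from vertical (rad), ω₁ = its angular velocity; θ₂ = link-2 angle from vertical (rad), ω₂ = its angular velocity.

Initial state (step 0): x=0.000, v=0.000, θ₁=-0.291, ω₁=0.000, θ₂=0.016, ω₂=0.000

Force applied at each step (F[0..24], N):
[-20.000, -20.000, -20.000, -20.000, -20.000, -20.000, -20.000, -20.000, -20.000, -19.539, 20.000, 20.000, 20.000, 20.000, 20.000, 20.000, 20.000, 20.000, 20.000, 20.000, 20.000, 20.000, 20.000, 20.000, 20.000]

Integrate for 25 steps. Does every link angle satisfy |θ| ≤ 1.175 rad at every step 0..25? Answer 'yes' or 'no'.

Answer: no

Derivation:
apply F[0]=-20.000 → step 1: x=-0.006, v=-0.604, θ₁=-0.286, ω₁=0.464, θ₂=0.021, ω₂=0.498
apply F[1]=-20.000 → step 2: x=-0.024, v=-1.220, θ₁=-0.272, ω₁=0.959, θ₂=0.036, ω₂=0.980
apply F[2]=-20.000 → step 3: x=-0.055, v=-1.861, θ₁=-0.248, ω₁=1.518, θ₂=0.060, ω₂=1.426
apply F[3]=-20.000 → step 4: x=-0.099, v=-2.540, θ₁=-0.211, ω₁=2.181, θ₂=0.092, ω₂=1.809
apply F[4]=-20.000 → step 5: x=-0.157, v=-3.267, θ₁=-0.159, ω₁=2.989, θ₂=0.132, ω₂=2.084
apply F[5]=-20.000 → step 6: x=-0.230, v=-4.045, θ₁=-0.090, ω₁=3.983, θ₂=0.175, ω₂=2.192
apply F[6]=-20.000 → step 7: x=-0.319, v=-4.851, θ₁=0.001, ω₁=5.165, θ₂=0.218, ω₂=2.073
apply F[7]=-20.000 → step 8: x=-0.424, v=-5.601, θ₁=0.117, ω₁=6.403, θ₂=0.256, ω₂=1.751
apply F[8]=-20.000 → step 9: x=-0.542, v=-6.141, θ₁=0.255, ω₁=7.347, θ₂=0.288, ω₂=1.470
apply F[9]=-19.539 → step 10: x=-0.667, v=-6.379, θ₁=0.407, ω₁=7.687, θ₂=0.318, ω₂=1.583
apply F[10]=+20.000 → step 11: x=-0.785, v=-5.438, θ₁=0.549, ω₁=6.594, θ₂=0.351, ω₂=1.681
apply F[11]=+20.000 → step 12: x=-0.886, v=-4.667, θ₁=0.673, ω₁=5.883, θ₂=0.384, ω₂=1.650
apply F[12]=+20.000 → step 13: x=-0.972, v=-4.003, θ₁=0.786, ω₁=5.452, θ₂=0.416, ω₂=1.490
apply F[13]=+20.000 → step 14: x=-1.046, v=-3.402, θ₁=0.892, ω₁=5.218, θ₂=0.443, ω₂=1.235
apply F[14]=+20.000 → step 15: x=-1.109, v=-2.833, θ₁=0.996, ω₁=5.125, θ₂=0.465, ω₂=0.914
apply F[15]=+20.000 → step 16: x=-1.160, v=-2.274, θ₁=1.098, ω₁=5.138, θ₂=0.479, ω₂=0.552
apply F[16]=+20.000 → step 17: x=-1.200, v=-1.711, θ₁=1.202, ω₁=5.232, θ₂=0.487, ω₂=0.169
apply F[17]=+20.000 → step 18: x=-1.228, v=-1.130, θ₁=1.308, ω₁=5.393, θ₂=0.486, ω₂=-0.215
apply F[18]=+20.000 → step 19: x=-1.245, v=-0.524, θ₁=1.418, ω₁=5.613, θ₂=0.478, ω₂=-0.579
apply F[19]=+20.000 → step 20: x=-1.249, v=0.117, θ₁=1.533, ω₁=5.890, θ₂=0.463, ω₂=-0.902
apply F[20]=+20.000 → step 21: x=-1.240, v=0.798, θ₁=1.654, ω₁=6.233, θ₂=0.442, ω₂=-1.160
apply F[21]=+20.000 → step 22: x=-1.216, v=1.528, θ₁=1.783, ω₁=6.660, θ₂=0.417, ω₂=-1.322
apply F[22]=+20.000 → step 23: x=-1.178, v=2.319, θ₁=1.921, ω₁=7.209, θ₂=0.390, ω₂=-1.344
apply F[23]=+20.000 → step 24: x=-1.123, v=3.191, θ₁=2.072, ω₁=7.946, θ₂=0.365, ω₂=-1.154
apply F[24]=+20.000 → step 25: x=-1.050, v=4.182, θ₁=2.241, ω₁=8.996, θ₂=0.347, ω₂=-0.617
Max |angle| over trajectory = 2.241 rad; bound = 1.175 → exceeded.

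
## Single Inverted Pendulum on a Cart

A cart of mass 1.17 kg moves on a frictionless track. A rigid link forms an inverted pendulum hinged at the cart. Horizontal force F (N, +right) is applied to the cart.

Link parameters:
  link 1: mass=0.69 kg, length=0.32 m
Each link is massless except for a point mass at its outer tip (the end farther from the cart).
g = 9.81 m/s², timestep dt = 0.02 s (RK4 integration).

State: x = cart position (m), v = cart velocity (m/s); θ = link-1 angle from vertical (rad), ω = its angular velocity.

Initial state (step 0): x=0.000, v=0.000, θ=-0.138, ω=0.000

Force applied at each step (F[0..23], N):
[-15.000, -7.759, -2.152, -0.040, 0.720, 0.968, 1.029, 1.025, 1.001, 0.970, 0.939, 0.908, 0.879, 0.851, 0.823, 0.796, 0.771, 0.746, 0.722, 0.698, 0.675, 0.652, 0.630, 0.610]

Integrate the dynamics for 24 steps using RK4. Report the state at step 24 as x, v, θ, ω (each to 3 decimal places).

apply F[0]=-15.000 → step 1: x=-0.002, v=-0.238, θ=-0.131, ω=0.655
apply F[1]=-7.759 → step 2: x=-0.008, v=-0.356, θ=-0.116, ω=0.944
apply F[2]=-2.152 → step 3: x=-0.016, v=-0.381, θ=-0.097, ω=0.956
apply F[3]=-0.040 → step 4: x=-0.023, v=-0.372, θ=-0.078, ω=0.875
apply F[4]=+0.720 → step 5: x=-0.030, v=-0.352, θ=-0.062, ω=0.769
apply F[5]=+0.968 → step 6: x=-0.037, v=-0.329, θ=-0.048, ω=0.665
apply F[6]=+1.029 → step 7: x=-0.044, v=-0.307, θ=-0.035, ω=0.570
apply F[7]=+1.025 → step 8: x=-0.050, v=-0.286, θ=-0.025, ω=0.487
apply F[8]=+1.001 → step 9: x=-0.055, v=-0.266, θ=-0.016, ω=0.414
apply F[9]=+0.970 → step 10: x=-0.060, v=-0.248, θ=-0.008, ω=0.351
apply F[10]=+0.939 → step 11: x=-0.065, v=-0.232, θ=-0.002, ω=0.296
apply F[11]=+0.908 → step 12: x=-0.069, v=-0.217, θ=0.004, ω=0.249
apply F[12]=+0.879 → step 13: x=-0.074, v=-0.202, θ=0.008, ω=0.208
apply F[13]=+0.851 → step 14: x=-0.078, v=-0.189, θ=0.012, ω=0.172
apply F[14]=+0.823 → step 15: x=-0.081, v=-0.176, θ=0.015, ω=0.142
apply F[15]=+0.796 → step 16: x=-0.085, v=-0.165, θ=0.018, ω=0.116
apply F[16]=+0.771 → step 17: x=-0.088, v=-0.154, θ=0.020, ω=0.093
apply F[17]=+0.746 → step 18: x=-0.091, v=-0.143, θ=0.022, ω=0.073
apply F[18]=+0.722 → step 19: x=-0.094, v=-0.134, θ=0.023, ω=0.057
apply F[19]=+0.698 → step 20: x=-0.096, v=-0.124, θ=0.024, ω=0.042
apply F[20]=+0.675 → step 21: x=-0.099, v=-0.116, θ=0.025, ω=0.030
apply F[21]=+0.652 → step 22: x=-0.101, v=-0.107, θ=0.025, ω=0.020
apply F[22]=+0.630 → step 23: x=-0.103, v=-0.100, θ=0.025, ω=0.011
apply F[23]=+0.610 → step 24: x=-0.105, v=-0.092, θ=0.026, ω=0.003

Answer: x=-0.105, v=-0.092, θ=0.026, ω=0.003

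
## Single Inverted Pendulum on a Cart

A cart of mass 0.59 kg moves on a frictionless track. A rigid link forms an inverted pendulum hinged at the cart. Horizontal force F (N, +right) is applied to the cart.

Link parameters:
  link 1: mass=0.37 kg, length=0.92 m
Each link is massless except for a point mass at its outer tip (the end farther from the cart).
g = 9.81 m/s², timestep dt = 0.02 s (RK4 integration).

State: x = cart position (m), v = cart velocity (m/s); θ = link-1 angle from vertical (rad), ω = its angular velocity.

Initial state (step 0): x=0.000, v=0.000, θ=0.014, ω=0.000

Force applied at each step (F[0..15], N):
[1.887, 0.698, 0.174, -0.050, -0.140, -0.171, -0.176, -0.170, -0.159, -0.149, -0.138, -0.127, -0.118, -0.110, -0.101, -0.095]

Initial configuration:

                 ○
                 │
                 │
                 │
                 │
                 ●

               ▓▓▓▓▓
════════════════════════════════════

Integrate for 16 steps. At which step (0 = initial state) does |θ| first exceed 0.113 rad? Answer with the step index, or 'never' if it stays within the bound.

Answer: never

Derivation:
apply F[0]=+1.887 → step 1: x=0.001, v=0.062, θ=0.013, ω=-0.065
apply F[1]=+0.698 → step 2: x=0.002, v=0.084, θ=0.012, ω=-0.086
apply F[2]=+0.174 → step 3: x=0.004, v=0.089, θ=0.010, ω=-0.089
apply F[3]=-0.050 → step 4: x=0.006, v=0.086, θ=0.008, ω=-0.084
apply F[4]=-0.140 → step 5: x=0.007, v=0.080, θ=0.007, ω=-0.076
apply F[5]=-0.171 → step 6: x=0.009, v=0.074, θ=0.005, ω=-0.067
apply F[6]=-0.176 → step 7: x=0.010, v=0.067, θ=0.004, ω=-0.059
apply F[7]=-0.170 → step 8: x=0.011, v=0.061, θ=0.003, ω=-0.052
apply F[8]=-0.159 → step 9: x=0.013, v=0.055, θ=0.002, ω=-0.045
apply F[9]=-0.149 → step 10: x=0.014, v=0.050, θ=0.001, ω=-0.039
apply F[10]=-0.138 → step 11: x=0.015, v=0.045, θ=0.000, ω=-0.034
apply F[11]=-0.127 → step 12: x=0.016, v=0.041, θ=-0.000, ω=-0.029
apply F[12]=-0.118 → step 13: x=0.016, v=0.037, θ=-0.001, ω=-0.025
apply F[13]=-0.110 → step 14: x=0.017, v=0.034, θ=-0.001, ω=-0.021
apply F[14]=-0.101 → step 15: x=0.018, v=0.030, θ=-0.002, ω=-0.018
apply F[15]=-0.095 → step 16: x=0.018, v=0.027, θ=-0.002, ω=-0.015
max |θ| = 0.014 ≤ 0.113 over all 17 states.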